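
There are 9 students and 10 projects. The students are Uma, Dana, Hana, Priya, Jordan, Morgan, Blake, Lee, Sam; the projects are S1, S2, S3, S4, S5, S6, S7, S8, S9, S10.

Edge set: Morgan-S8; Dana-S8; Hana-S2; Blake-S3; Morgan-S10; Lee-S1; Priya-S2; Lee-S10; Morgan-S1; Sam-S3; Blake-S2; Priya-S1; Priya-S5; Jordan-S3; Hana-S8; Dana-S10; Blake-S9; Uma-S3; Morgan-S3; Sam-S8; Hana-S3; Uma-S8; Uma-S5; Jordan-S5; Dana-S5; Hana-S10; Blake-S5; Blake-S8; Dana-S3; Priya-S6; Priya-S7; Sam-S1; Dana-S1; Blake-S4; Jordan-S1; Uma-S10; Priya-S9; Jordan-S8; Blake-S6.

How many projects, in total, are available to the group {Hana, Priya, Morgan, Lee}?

9

The union of neighbours of {Hana, Priya, Morgan, Lee} is {S1, S2, S3, S5, S6, S7, S8, S9, S10}, which has 9 elements.
Since |N(S)| = 9 ≥ |S| = 4, Hall's condition holds for this subset.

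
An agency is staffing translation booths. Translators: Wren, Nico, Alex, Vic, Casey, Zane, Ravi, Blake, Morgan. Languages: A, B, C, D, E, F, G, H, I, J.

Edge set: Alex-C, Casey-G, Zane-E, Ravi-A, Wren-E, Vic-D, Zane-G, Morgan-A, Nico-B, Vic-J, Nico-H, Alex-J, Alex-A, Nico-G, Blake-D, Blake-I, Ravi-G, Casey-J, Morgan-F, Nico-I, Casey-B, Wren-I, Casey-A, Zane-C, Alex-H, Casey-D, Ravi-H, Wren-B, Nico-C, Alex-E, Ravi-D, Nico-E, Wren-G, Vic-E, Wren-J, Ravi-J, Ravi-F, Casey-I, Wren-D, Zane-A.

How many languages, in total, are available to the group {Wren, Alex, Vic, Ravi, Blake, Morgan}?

10

The union of neighbours of {Wren, Alex, Vic, Ravi, Blake, Morgan} is {A, B, C, D, E, F, G, H, I, J}, which has 10 elements.
Since |N(S)| = 10 ≥ |S| = 6, Hall's condition holds for this subset.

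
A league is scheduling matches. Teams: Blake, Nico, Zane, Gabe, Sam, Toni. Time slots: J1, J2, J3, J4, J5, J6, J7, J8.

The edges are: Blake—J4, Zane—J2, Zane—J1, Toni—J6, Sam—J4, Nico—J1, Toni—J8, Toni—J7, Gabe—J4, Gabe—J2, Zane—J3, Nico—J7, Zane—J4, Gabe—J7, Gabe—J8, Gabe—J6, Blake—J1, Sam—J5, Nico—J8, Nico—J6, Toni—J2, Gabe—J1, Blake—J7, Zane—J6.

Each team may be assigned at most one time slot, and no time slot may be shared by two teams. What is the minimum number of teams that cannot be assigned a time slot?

For example, pair Blake–J7, Nico–J8, Zane–J1, Gabe–J2, Sam–J5, Toni–J6.
This saturates every team, so 6 is the maximum.
That matches 6 of the 6, leaving 0 unmatched; no matching can do better.

0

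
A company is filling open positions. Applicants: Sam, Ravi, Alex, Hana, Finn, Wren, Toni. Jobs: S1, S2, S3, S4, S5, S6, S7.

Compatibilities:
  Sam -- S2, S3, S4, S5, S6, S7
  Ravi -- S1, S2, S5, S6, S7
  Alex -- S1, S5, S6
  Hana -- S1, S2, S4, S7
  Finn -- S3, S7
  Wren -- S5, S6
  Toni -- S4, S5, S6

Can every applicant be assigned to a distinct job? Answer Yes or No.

One maximum matching: Sam–S7, Ravi–S6, Alex–S1, Hana–S2, Finn–S3, Wren–S5, Toni–S4.
Every applicant is matched, so this is a perfect matching.

Yes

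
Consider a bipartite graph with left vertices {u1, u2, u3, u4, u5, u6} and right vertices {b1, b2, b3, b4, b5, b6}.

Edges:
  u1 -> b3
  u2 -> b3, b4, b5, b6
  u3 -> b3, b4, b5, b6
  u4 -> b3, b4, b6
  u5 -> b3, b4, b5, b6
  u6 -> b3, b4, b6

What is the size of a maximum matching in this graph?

One maximum matching: u1-b3, u2-b5, u3-b4, u4-b6.
The set {u1, u2, u3, u4, u5, u6} has only 4 neighbours ({b3, b4, b5, b6}), so by Hall's theorem at most 4 of the 6 left vertices can be matched.

4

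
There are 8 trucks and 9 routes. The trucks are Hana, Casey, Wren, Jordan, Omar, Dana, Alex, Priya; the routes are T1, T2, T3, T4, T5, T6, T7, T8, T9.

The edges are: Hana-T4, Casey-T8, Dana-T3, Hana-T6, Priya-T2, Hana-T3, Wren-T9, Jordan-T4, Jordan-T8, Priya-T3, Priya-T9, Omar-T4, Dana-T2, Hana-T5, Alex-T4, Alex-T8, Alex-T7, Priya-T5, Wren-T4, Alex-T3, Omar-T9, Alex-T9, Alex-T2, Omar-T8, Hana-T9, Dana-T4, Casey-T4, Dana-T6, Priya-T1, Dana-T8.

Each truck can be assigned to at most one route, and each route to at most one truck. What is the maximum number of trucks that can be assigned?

A valid assignment of size 7: Hana→T3, Casey→T4, Wren→T9, Jordan→T8, Dana→T6, Alex→T7, Priya→T5.
The set {Casey, Wren, Jordan, Omar} has only 3 neighbours ({T4, T8, T9}), so by Hall's theorem at most 7 of the 8 trucks can be matched.

7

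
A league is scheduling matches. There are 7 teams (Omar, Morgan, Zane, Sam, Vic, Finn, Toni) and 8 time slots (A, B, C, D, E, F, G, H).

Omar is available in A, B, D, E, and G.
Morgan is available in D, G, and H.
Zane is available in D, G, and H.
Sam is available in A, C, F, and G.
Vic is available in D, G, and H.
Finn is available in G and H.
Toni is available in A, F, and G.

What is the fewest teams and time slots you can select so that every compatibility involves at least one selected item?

6

The 6 edges Omar–A, Morgan–H, Zane–D, Sam–C, Vic–G, Toni–F form a matching, so any vertex cover needs at least 6 vertices (one per matched edge).
Conversely {Omar, Sam, Toni, D, G, H} meets every edge and has exactly 6 vertices, so 6 is optimal.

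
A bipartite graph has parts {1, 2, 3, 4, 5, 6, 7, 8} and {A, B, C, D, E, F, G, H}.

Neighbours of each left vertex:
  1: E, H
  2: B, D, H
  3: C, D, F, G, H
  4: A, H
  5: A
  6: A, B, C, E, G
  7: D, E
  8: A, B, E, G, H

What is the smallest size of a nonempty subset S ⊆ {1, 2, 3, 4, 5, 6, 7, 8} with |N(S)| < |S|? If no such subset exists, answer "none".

none

A matching saturating every left vertex exists, for instance 1→E, 2→B, 3→F, 4→H, 5→A, 6→C, 7→D, 8→G.
By Hall's marriage theorem, this means |N(S)| ≥ |S| for every subset S, so no violating subset exists.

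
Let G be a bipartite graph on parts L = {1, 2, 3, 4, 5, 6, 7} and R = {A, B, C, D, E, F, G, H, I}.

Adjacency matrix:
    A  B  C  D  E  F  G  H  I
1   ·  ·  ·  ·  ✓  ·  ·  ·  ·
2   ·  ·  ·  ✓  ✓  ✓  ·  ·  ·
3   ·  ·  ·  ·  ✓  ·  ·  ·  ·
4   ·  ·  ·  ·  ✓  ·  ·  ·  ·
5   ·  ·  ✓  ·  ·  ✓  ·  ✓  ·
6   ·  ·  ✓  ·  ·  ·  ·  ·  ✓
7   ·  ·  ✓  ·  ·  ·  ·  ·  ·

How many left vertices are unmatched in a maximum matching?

One maximum matching: 1-E, 2-D, 5-F, 6-I, 7-C.
The set {1, 3, 4} has only 1 neighbour ({E}), so by Hall's theorem at most 5 of the 7 left vertices can be matched.
That matches 5 of the 7, leaving 2 unmatched; no matching can do better.

2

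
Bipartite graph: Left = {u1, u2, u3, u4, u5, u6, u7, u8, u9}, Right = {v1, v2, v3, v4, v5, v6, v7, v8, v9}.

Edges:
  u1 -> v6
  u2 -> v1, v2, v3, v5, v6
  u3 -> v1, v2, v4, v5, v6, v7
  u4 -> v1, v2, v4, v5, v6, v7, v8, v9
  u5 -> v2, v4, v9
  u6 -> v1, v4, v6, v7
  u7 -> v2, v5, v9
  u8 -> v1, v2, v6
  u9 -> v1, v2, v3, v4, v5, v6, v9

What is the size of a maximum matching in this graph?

A valid assignment of size 9: u1–v6, u2–v2, u3–v4, u4–v8, u5–v9, u6–v7, u7–v5, u8–v1, u9–v3.
This saturates every left vertex, so 9 is the maximum.

9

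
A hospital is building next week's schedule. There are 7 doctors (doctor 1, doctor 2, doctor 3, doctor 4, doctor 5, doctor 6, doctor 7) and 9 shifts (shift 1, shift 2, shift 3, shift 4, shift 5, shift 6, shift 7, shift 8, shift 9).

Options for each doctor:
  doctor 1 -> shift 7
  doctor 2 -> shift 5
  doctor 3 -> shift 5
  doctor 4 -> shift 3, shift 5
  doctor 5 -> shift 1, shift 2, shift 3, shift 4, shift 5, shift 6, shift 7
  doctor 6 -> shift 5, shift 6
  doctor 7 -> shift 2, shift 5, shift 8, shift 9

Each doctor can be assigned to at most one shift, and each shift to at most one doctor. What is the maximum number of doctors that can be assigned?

6

One maximum matching: doctor 1→shift 7, doctor 2→shift 5, doctor 4→shift 3, doctor 5→shift 4, doctor 6→shift 6, doctor 7→shift 8.
The set {doctor 2, doctor 3} has only 1 neighbour ({shift 5}), so by Hall's theorem at most 6 of the 7 doctors can be matched.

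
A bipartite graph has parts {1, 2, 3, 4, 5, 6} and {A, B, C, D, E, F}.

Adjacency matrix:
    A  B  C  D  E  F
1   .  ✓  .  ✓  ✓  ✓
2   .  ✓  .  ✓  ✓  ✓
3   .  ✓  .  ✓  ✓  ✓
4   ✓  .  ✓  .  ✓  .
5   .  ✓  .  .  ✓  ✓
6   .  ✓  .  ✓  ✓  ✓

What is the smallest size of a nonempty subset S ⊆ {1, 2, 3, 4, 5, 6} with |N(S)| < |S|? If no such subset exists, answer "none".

Take S = {1, 2, 3, 5, 6}. Its neighbourhood is {B, D, E, F}, so |N(S)| = 4 < |S| = 5.
Every subset of size less than 5 has at least as many neighbours as members, so 5 is the minimum.

5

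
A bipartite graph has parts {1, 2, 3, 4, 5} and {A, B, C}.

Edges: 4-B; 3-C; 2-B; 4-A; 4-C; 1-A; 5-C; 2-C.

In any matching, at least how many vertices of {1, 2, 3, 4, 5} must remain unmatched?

A valid assignment of size 3: 1–A, 2–B, 3–C.
The set {1, 2, 3, 4, 5} has only 3 neighbours ({A, B, C}), so by Hall's theorem at most 3 of the 5 left vertices can be matched.
That matches 3 of the 5, leaving 2 unmatched; no matching can do better.

2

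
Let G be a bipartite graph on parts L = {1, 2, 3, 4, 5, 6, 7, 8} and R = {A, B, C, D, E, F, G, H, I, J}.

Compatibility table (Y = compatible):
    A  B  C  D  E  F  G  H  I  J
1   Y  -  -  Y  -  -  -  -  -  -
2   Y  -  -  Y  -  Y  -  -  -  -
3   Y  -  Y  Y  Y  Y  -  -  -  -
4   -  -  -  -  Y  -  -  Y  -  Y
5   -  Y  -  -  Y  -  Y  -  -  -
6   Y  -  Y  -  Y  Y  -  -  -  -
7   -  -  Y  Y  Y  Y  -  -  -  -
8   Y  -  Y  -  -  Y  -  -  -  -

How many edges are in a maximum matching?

A valid assignment of size 7: 1–D, 2–F, 3–A, 4–J, 5–B, 6–C, 7–E.
The set {1, 2, 3, 6, 7, 8} has only 5 neighbours ({A, C, D, E, F}), so by Hall's theorem at most 7 of the 8 left vertices can be matched.

7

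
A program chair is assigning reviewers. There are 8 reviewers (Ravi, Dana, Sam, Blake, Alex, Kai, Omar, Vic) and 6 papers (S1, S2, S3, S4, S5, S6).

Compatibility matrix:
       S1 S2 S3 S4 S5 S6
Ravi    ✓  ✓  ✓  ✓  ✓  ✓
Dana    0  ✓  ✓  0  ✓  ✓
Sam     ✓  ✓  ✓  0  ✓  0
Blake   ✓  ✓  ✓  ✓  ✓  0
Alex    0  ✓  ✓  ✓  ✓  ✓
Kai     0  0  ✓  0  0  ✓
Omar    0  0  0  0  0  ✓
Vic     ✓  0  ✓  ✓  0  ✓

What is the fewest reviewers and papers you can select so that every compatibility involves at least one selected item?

6

{S1, S2, S3, S4, S5, S6} is a vertex cover of size 6: every edge has an endpoint in this set.
No smaller cover exists because Ravi–S2, Dana–S5, Sam–S1, Blake–S4, Alex–S3, Kai–S6 is a matching of size 6, and a cover must include an endpoint of each of these disjoint edges (König's theorem).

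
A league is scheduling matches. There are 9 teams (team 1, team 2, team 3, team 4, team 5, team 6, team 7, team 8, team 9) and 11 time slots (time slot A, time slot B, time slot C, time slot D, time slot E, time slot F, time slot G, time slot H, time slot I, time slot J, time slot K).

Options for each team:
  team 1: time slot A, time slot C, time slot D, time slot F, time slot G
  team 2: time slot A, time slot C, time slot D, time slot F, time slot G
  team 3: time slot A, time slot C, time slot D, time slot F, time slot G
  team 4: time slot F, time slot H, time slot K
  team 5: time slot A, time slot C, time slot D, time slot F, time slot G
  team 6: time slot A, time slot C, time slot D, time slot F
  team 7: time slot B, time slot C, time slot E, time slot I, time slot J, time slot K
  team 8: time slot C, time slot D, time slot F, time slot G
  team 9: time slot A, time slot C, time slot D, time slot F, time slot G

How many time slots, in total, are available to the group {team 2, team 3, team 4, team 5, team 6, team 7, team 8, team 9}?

The union of neighbours of {team 2, team 3, team 4, team 5, team 6, team 7, team 8, team 9} is {time slot A, time slot B, time slot C, time slot D, time slot E, time slot F, time slot G, time slot H, time slot I, time slot J, time slot K}, which has 11 elements.
Since |N(S)| = 11 ≥ |S| = 8, Hall's condition holds for this subset.

11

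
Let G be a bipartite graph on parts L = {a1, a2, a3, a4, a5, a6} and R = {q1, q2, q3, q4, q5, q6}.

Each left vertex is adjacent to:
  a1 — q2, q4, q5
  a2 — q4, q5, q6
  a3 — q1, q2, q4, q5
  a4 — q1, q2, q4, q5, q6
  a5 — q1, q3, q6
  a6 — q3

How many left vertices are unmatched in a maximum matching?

One maximum matching: a1–q2, a2–q5, a3–q1, a4–q4, a5–q6, a6–q3.
All 6 left vertices are matched, so no larger matching exists.
That matches 6 of the 6, leaving 0 unmatched; no matching can do better.

0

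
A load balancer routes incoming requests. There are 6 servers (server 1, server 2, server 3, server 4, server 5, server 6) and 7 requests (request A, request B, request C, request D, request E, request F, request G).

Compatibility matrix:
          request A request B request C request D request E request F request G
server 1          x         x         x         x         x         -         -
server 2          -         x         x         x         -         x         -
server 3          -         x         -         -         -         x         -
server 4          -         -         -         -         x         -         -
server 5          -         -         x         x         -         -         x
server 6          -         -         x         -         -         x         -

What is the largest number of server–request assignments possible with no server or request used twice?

One maximum matching: server 1→request C, server 2→request D, server 3→request B, server 4→request E, server 5→request G, server 6→request F.
All 6 servers are matched, so no larger matching exists.

6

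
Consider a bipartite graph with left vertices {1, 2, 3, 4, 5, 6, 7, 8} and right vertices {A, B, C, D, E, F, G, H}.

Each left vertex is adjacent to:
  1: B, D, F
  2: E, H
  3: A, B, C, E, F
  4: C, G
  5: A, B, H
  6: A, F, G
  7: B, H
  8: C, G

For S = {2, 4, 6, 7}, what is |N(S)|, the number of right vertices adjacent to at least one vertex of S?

The union of neighbours of {2, 4, 6, 7} is {A, B, C, E, F, G, H}, which has 7 elements.
Since |N(S)| = 7 ≥ |S| = 4, Hall's condition holds for this subset.

7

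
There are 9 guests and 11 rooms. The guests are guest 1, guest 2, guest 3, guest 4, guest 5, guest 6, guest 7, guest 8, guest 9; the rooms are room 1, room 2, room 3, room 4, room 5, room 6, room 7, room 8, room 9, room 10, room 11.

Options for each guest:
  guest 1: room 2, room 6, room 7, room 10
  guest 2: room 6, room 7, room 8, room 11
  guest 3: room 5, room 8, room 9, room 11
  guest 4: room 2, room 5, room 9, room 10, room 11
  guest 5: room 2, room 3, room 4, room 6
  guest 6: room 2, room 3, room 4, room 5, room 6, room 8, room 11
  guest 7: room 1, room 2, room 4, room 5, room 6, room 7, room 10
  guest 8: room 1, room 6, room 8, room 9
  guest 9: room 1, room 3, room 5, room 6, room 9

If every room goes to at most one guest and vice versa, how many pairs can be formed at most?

9

One maximum matching: guest 1–room 10, guest 2–room 7, guest 3–room 11, guest 4–room 2, guest 5–room 3, guest 6–room 8, guest 7–room 4, guest 8–room 9, guest 9–room 5.
All 9 guests are matched, so no larger matching exists.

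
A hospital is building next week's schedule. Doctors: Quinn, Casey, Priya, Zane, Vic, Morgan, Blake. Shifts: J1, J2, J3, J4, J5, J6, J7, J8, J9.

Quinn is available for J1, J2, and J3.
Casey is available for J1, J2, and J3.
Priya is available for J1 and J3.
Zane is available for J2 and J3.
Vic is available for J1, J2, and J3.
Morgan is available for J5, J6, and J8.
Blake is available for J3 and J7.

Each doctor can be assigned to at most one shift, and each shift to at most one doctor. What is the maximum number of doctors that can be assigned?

5

A valid assignment of size 5: Quinn–J2, Casey–J1, Priya–J3, Morgan–J6, Blake–J7.
The set {Quinn, Casey, Priya, Zane, Vic} has only 3 neighbours ({J1, J2, J3}), so by Hall's theorem at most 5 of the 7 doctors can be matched.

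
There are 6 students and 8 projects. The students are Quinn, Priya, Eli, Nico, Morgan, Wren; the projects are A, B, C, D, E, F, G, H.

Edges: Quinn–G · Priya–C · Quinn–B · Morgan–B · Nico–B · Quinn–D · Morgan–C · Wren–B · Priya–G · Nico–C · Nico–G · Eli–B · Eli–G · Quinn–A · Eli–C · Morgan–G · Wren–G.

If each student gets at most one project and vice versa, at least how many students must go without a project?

2

A valid assignment of size 4: Quinn–D, Priya–G, Eli–C, Nico–B.
The set {Priya, Eli, Nico, Morgan, Wren} has only 3 neighbours ({B, C, G}), so by Hall's theorem at most 4 of the 6 students can be matched.
That matches 4 of the 6, leaving 2 unmatched; no matching can do better.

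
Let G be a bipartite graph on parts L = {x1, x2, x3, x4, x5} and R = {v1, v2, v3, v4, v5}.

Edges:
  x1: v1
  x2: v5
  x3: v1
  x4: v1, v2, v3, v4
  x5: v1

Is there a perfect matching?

The set {x1, x3, x5} has only 1 neighbour ({v1}), so by Hall's theorem at most 3 of the 5 left vertices can be matched.
Hence no matching covers every left vertex.

No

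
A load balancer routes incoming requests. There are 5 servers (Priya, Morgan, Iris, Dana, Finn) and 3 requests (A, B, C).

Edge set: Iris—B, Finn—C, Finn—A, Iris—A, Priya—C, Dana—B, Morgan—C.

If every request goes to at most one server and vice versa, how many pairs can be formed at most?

3

For example, pair Priya→C, Iris→A, Dana→B.
The set {Priya, Morgan, Iris, Dana, Finn} has only 3 neighbours ({A, B, C}), so by Hall's theorem at most 3 of the 5 servers can be matched.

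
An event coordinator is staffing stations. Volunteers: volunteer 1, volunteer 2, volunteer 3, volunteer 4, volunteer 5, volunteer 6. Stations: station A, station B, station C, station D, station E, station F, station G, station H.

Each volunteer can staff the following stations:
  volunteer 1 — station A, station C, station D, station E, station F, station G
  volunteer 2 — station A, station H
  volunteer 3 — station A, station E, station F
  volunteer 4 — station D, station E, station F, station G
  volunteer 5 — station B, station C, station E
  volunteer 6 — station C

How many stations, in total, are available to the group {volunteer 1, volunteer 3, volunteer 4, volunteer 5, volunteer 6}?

7

The union of neighbours of {volunteer 1, volunteer 3, volunteer 4, volunteer 5, volunteer 6} is {station A, station B, station C, station D, station E, station F, station G}, which has 7 elements.
Since |N(S)| = 7 ≥ |S| = 5, Hall's condition holds for this subset.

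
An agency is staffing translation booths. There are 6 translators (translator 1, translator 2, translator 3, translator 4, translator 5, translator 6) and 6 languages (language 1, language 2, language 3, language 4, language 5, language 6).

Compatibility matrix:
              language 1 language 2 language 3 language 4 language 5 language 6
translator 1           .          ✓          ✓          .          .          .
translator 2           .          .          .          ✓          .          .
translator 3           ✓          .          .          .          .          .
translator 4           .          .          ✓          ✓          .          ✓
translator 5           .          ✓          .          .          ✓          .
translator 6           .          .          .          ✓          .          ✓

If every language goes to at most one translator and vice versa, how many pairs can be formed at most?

6

One maximum matching: translator 1→language 2, translator 2→language 4, translator 3→language 1, translator 4→language 3, translator 5→language 5, translator 6→language 6.
This saturates every translator, so 6 is the maximum.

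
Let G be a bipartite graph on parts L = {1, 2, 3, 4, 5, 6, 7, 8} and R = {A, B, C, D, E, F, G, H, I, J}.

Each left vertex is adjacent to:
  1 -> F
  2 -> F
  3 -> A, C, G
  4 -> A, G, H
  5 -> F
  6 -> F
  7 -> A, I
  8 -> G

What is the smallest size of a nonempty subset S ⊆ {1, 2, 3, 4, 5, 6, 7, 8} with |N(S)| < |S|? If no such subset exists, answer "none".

Take S = {1, 2}. Its neighbourhood is {F}, so |N(S)| = 1 < |S| = 2.
No single vertex violates Hall's condition since each has at least one neighbour, so 2 is the minimum.

2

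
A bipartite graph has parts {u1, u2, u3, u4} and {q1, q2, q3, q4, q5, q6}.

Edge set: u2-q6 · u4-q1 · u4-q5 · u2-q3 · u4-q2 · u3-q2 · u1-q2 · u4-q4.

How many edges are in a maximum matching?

For example, pair u1-q2, u2-q6, u4-q4.
The set {u1, u3} has only 1 neighbour ({q2}), so by Hall's theorem at most 3 of the 4 left vertices can be matched.

3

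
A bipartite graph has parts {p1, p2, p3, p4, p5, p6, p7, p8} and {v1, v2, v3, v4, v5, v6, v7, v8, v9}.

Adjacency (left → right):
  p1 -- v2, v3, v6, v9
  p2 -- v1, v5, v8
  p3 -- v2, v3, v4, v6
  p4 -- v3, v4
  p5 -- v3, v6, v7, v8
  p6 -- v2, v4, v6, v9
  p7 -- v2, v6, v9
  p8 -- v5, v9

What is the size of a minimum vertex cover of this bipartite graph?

A maximum matching has 8 edges (e.g. p1–v9, p2–v1, p3–v4, p4–v3, p5–v7, p6–v6, p7–v2, p8–v5).
By König's theorem the minimum vertex cover has the same size. One such cover is {p1, p2, p3, p4, p5, p6, p7, p8}.

8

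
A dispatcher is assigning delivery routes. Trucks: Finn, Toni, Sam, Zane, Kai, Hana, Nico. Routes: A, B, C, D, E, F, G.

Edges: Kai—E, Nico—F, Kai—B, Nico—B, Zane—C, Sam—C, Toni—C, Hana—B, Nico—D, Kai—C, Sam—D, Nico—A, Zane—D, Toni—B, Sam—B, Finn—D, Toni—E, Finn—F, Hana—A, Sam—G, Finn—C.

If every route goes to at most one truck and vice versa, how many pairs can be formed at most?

7

For example, pair Finn-F, Toni-C, Sam-G, Zane-D, Kai-E, Hana-A, Nico-B.
This saturates every truck, so 7 is the maximum.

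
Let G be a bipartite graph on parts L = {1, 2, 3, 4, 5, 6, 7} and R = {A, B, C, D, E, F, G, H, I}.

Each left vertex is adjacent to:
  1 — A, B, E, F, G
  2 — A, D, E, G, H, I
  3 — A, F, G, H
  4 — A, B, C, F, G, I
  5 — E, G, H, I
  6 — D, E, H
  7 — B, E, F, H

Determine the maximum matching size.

A valid assignment of size 7: 1→A, 2→G, 3→F, 4→B, 5→E, 6→D, 7→H.
All 7 left vertices are matched, so no larger matching exists.

7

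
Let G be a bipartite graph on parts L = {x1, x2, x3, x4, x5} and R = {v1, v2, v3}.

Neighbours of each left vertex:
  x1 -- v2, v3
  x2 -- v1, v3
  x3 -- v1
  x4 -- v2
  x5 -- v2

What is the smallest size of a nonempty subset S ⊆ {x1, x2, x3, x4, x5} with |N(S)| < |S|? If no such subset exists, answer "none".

Take S = {x4, x5}. Its neighbourhood is {v2}, so |N(S)| = 1 < |S| = 2.
No single vertex violates Hall's condition since each has at least one neighbour, so 2 is the minimum.

2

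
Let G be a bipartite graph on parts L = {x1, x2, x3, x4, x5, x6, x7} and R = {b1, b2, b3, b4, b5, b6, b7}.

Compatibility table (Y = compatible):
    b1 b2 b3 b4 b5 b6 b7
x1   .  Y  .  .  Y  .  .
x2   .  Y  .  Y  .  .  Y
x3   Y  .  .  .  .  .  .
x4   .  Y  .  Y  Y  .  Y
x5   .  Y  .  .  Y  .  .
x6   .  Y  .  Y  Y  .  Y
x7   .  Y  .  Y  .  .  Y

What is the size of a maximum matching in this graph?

A valid assignment of size 5: x1→b2, x2→b4, x3→b1, x4→b7, x5→b5.
The set {x1, x2, x4, x5, x6, x7} has only 4 neighbours ({b2, b4, b5, b7}), so by Hall's theorem at most 5 of the 7 left vertices can be matched.

5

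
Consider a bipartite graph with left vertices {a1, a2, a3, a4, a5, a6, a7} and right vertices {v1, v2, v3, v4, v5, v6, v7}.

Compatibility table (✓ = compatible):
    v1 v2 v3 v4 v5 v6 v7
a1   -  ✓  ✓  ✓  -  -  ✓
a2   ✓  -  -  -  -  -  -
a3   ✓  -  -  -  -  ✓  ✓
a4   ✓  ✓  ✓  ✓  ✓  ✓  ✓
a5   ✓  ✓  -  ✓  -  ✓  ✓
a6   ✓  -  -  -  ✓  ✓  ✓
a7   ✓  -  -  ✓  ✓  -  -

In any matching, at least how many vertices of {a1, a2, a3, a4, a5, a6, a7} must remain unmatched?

0

For example, pair a1–v7, a2–v1, a3–v6, a4–v3, a5–v2, a6–v5, a7–v4.
All 7 left vertices are matched, so no larger matching exists.
That matches 7 of the 7, leaving 0 unmatched; no matching can do better.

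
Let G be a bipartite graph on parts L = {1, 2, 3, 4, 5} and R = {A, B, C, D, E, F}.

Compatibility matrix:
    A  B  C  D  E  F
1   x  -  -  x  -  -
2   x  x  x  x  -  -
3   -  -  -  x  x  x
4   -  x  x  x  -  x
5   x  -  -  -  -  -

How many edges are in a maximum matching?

5

One maximum matching: 1–D, 2–C, 3–E, 4–B, 5–A.
This saturates every left vertex, so 5 is the maximum.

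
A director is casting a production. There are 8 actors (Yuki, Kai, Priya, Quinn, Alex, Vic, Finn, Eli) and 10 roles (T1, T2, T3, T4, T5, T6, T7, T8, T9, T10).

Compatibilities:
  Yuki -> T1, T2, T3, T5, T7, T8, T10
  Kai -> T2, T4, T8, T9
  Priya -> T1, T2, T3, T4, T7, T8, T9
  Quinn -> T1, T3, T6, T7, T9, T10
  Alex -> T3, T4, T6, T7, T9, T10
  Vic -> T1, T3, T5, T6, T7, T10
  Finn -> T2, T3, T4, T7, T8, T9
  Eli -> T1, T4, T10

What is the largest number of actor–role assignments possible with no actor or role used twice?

One maximum matching: Yuki–T5, Kai–T9, Priya–T3, Quinn–T1, Alex–T7, Vic–T6, Finn–T4, Eli–T10.
This saturates every actor, so 8 is the maximum.

8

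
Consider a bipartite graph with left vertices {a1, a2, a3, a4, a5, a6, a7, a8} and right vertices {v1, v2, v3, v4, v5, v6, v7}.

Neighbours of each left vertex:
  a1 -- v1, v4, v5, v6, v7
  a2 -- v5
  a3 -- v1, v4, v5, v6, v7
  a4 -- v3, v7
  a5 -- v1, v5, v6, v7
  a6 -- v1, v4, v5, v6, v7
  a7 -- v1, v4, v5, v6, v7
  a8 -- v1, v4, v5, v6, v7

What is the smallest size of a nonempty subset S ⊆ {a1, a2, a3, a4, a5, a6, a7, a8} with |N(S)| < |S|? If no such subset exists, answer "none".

Take S = {a1, a2, a3, a5, a6, a7}. Its neighbourhood is {v1, v4, v5, v6, v7}, so |N(S)| = 5 < |S| = 6.
Every subset of size less than 6 has at least as many neighbours as members, so 6 is the minimum.

6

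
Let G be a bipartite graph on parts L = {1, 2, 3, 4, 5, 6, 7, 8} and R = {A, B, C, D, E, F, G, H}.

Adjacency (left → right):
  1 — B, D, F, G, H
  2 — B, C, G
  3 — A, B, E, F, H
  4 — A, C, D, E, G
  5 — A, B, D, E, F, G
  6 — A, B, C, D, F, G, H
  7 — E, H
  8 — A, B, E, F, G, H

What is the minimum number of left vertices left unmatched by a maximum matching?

One maximum matching: 1→B, 2→C, 3→F, 4→A, 5→D, 6→H, 7→E, 8→G.
This saturates every left vertex, so 8 is the maximum.
That matches 8 of the 8, leaving 0 unmatched; no matching can do better.

0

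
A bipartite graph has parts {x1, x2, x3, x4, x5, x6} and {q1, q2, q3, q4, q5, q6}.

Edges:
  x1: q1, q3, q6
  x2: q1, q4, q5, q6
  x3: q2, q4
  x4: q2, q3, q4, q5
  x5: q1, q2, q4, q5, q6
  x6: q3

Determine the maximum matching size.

A valid assignment of size 6: x1–q6, x2–q1, x3–q2, x4–q5, x5–q4, x6–q3.
This saturates every left vertex, so 6 is the maximum.

6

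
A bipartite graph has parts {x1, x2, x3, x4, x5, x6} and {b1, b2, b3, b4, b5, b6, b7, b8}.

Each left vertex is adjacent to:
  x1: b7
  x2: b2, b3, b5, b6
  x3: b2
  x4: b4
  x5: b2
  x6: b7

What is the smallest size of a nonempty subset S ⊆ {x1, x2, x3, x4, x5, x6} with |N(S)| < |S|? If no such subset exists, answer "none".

Take S = {x1, x6}. Its neighbourhood is {b7}, so |N(S)| = 1 < |S| = 2.
No single vertex violates Hall's condition since each has at least one neighbour, so 2 is the minimum.

2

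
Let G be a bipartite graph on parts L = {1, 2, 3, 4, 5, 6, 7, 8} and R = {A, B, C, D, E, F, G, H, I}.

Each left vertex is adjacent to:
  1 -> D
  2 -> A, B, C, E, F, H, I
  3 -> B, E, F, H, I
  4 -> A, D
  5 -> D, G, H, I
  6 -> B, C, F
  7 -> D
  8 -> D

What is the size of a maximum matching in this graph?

For example, pair 1–D, 2–E, 3–H, 4–A, 5–G, 6–B.
The set {1, 7, 8} has only 1 neighbour ({D}), so by Hall's theorem at most 6 of the 8 left vertices can be matched.

6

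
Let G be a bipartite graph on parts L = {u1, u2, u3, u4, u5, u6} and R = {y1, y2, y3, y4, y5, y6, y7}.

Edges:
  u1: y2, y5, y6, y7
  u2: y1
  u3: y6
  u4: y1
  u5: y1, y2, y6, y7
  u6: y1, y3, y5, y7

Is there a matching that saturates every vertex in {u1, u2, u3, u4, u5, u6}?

No

The set {u2, u4} has only 1 neighbour ({y1}), so by Hall's theorem at most 5 of the 6 left vertices can be matched.
Hence no matching covers every left vertex.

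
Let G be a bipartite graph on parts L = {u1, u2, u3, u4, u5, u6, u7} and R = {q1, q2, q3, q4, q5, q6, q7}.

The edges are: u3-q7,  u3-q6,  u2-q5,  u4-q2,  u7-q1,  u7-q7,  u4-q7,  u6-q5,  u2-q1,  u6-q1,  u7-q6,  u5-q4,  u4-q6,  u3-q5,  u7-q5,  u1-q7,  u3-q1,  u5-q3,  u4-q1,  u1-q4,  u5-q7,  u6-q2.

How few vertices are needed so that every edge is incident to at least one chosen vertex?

The 7 edges u1–q4, u2–q1, u3–q7, u4–q2, u5–q3, u6–q5, u7–q6 form a matching, so any vertex cover needs at least 7 vertices (one per matched edge).
Conversely {u1, u2, u3, u4, u5, u6, u7} meets every edge and has exactly 7 vertices, so 7 is optimal.

7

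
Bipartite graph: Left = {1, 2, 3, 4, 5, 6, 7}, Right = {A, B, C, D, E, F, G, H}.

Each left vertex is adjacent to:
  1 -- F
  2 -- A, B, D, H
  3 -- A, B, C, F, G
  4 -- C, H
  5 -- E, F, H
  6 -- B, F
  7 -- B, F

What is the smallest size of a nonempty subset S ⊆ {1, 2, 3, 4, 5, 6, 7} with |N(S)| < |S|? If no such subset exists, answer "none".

3

Take S = {1, 6, 7}. Its neighbourhood is {B, F}, so |N(S)| = 2 < |S| = 3.
Every subset of size less than 3 has at least as many neighbours as members, so 3 is the minimum.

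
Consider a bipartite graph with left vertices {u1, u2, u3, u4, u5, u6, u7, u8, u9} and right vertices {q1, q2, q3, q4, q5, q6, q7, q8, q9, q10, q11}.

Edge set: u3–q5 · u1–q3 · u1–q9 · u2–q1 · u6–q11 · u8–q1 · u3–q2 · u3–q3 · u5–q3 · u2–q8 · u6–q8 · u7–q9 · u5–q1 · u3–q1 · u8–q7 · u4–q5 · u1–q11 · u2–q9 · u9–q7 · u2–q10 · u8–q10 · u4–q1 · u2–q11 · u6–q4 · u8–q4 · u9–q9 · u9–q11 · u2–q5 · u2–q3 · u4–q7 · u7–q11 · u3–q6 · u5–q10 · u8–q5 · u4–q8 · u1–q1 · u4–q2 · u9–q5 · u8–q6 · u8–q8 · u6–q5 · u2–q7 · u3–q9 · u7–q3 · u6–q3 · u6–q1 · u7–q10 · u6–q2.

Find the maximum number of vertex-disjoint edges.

9

For example, pair u1→q9, u2→q8, u3→q6, u4→q7, u5→q3, u6→q1, u7→q10, u8→q4, u9→q11.
All 9 left vertices are matched, so no larger matching exists.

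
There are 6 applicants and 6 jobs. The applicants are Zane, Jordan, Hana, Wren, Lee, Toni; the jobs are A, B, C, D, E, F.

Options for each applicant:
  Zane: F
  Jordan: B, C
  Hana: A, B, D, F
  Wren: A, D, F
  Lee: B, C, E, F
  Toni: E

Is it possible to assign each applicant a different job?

One maximum matching: Zane→F, Jordan→C, Hana→D, Wren→A, Lee→B, Toni→E.
All 6 applicants are covered.

Yes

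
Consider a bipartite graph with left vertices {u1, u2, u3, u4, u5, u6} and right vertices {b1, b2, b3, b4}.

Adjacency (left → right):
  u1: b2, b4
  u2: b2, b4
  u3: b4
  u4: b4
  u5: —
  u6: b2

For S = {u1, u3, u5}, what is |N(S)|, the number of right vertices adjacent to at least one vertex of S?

The union of neighbours of {u1, u3, u5} is {b2, b4}, which has 2 elements.
Since |N(S)| = 2 < |S| = 3, Hall's condition fails for this subset.

2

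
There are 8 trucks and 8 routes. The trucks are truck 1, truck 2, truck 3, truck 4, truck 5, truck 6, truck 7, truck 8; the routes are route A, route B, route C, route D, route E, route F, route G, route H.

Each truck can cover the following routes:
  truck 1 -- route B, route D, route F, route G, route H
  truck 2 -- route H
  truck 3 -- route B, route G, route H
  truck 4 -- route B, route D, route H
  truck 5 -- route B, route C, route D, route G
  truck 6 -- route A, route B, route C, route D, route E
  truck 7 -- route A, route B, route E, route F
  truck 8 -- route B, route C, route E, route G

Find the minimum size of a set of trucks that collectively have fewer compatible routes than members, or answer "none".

A matching saturating every truck exists, for instance truck 1→route F, truck 2→route H, truck 3→route G, truck 4→route D, truck 5→route C, truck 6→route A, truck 7→route B, truck 8→route E.
By Hall's marriage theorem, this means |N(S)| ≥ |S| for every subset S, so no violating subset exists.

none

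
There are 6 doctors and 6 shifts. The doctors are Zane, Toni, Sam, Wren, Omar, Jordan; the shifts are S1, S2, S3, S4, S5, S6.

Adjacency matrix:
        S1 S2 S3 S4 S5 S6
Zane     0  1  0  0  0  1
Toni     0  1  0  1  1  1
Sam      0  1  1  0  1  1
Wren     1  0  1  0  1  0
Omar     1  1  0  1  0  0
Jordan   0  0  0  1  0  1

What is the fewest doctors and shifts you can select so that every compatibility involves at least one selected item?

A maximum matching has 6 edges (e.g. Zane–S6, Toni–S2, Sam–S5, Wren–S3, Omar–S1, Jordan–S4).
By König's theorem the minimum vertex cover has the same size. One such cover is {Zane, Toni, Sam, Wren, Omar, Jordan}.

6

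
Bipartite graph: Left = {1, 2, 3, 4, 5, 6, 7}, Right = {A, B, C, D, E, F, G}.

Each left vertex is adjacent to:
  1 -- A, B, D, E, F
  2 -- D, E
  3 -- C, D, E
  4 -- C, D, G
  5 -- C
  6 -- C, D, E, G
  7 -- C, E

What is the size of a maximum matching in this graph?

5

A valid assignment of size 5: 1→A, 2→D, 3→E, 4→G, 5→C.
The set {2, 3, 4, 5, 6, 7} has only 4 neighbours ({C, D, E, G}), so by Hall's theorem at most 5 of the 7 left vertices can be matched.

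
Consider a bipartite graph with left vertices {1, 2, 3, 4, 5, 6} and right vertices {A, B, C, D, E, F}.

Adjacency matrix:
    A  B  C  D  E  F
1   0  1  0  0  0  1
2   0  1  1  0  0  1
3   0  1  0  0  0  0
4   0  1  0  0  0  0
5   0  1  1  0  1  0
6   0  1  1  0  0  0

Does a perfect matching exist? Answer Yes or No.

No

The set {1, 2, 3, 4, 6} has only 3 neighbours ({B, C, F}), so by Hall's theorem at most 4 of the 6 left vertices can be matched.
Hence no matching covers every left vertex.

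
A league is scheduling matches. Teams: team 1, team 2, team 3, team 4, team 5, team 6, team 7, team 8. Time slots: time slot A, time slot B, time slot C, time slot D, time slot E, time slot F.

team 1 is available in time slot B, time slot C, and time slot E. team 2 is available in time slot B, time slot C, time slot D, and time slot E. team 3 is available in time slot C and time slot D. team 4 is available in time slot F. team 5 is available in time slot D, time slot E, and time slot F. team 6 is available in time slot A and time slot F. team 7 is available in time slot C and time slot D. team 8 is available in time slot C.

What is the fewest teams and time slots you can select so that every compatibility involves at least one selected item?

A maximum matching has 6 edges (e.g. team 1–time slot B, team 2–time slot E, team 3–time slot C, team 4–time slot F, team 5–time slot D, team 6–time slot A).
By König's theorem the minimum vertex cover has the same size. One such cover is {team 6, time slot B, time slot C, time slot D, time slot E, time slot F}.

6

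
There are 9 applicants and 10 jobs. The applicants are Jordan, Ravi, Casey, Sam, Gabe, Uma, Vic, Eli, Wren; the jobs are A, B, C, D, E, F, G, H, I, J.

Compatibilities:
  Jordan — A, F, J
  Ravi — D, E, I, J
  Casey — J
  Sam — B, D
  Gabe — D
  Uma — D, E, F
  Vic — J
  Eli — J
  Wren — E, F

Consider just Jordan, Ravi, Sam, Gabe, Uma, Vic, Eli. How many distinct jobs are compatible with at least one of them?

7

The union of neighbours of {Jordan, Ravi, Sam, Gabe, Uma, Vic, Eli} is {A, B, D, E, F, I, J}, which has 7 elements.
Since |N(S)| = 7 ≥ |S| = 7, Hall's condition holds for this subset.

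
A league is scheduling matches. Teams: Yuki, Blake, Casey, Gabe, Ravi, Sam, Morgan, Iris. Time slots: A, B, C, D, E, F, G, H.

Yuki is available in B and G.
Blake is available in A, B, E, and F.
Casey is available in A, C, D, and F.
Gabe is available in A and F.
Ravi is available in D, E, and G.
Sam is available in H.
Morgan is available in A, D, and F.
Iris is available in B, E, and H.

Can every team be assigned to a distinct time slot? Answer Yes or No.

A valid assignment of size 8: Yuki-G, Blake-E, Casey-C, Gabe-A, Ravi-D, Sam-H, Morgan-F, Iris-B.
Every team is matched, so this is a perfect matching.

Yes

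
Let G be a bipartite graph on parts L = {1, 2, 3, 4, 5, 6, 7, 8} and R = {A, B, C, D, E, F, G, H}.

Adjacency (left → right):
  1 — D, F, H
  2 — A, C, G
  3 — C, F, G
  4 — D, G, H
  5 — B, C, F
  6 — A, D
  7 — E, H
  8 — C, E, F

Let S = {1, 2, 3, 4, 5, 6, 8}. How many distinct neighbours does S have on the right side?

8

The union of neighbours of {1, 2, 3, 4, 5, 6, 8} is {A, B, C, D, E, F, G, H}, which has 8 elements.
Since |N(S)| = 8 ≥ |S| = 7, Hall's condition holds for this subset.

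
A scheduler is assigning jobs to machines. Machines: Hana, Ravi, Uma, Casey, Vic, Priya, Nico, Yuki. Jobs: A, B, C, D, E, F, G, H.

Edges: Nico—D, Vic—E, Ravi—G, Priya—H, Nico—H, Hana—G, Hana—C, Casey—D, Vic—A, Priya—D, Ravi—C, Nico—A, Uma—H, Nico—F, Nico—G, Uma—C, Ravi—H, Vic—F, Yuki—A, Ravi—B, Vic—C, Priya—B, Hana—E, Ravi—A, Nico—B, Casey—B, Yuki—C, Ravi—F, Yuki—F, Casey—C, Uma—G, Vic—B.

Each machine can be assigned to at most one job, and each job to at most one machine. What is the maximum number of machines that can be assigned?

8

For example, pair Hana-E, Ravi-G, Uma-C, Casey-B, Vic-A, Priya-D, Nico-H, Yuki-F.
All 8 machines are matched, so no larger matching exists.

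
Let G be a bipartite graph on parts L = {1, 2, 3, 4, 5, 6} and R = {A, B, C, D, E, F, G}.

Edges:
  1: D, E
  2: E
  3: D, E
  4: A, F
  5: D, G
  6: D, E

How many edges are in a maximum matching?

A valid assignment of size 4: 1–D, 2–E, 4–F, 5–G.
The set {1, 2, 3, 6} has only 2 neighbours ({D, E}), so by Hall's theorem at most 4 of the 6 left vertices can be matched.

4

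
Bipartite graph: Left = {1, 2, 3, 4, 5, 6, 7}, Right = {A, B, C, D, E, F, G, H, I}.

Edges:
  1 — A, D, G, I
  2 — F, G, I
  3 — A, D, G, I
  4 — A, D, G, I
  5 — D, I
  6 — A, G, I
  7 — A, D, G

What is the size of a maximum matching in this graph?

A valid assignment of size 5: 1–I, 2–F, 3–A, 4–G, 5–D.
The set {1, 3, 4, 5, 6, 7} has only 4 neighbours ({A, D, G, I}), so by Hall's theorem at most 5 of the 7 left vertices can be matched.

5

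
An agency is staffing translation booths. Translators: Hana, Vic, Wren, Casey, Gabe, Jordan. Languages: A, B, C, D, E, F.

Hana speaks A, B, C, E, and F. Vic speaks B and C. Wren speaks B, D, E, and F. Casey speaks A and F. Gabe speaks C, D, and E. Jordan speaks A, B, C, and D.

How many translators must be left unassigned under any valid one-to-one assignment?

For example, pair Hana-A, Vic-C, Wren-E, Casey-F, Gabe-D, Jordan-B.
This saturates every translator, so 6 is the maximum.
That matches 6 of the 6, leaving 0 unmatched; no matching can do better.

0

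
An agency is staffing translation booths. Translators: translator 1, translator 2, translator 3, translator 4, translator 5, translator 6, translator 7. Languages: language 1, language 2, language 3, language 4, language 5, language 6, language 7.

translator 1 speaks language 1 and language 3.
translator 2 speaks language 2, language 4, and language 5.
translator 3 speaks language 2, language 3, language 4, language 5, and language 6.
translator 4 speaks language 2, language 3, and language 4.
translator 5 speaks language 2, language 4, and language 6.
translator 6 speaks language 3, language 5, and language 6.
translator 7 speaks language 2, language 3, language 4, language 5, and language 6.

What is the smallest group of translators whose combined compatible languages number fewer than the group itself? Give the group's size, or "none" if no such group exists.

Take S = {translator 2, translator 3, translator 4, translator 5, translator 6, translator 7}. Its neighbourhood is {language 2, language 3, language 4, language 5, language 6}, so |N(S)| = 5 < |S| = 6.
Every subset of size less than 6 has at least as many neighbours as members, so 6 is the minimum.

6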